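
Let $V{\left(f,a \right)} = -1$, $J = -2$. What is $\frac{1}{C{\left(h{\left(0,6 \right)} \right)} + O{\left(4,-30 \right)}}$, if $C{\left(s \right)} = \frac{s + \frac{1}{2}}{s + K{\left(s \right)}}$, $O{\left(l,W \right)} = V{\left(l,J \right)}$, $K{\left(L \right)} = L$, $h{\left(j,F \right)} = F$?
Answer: $- \frac{24}{11} \approx -2.1818$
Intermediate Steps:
$O{\left(l,W \right)} = -1$
$C{\left(s \right)} = \frac{\frac{1}{2} + s}{2 s}$ ($C{\left(s \right)} = \frac{s + \frac{1}{2}}{s + s} = \frac{s + \frac{1}{2}}{2 s} = \left(\frac{1}{2} + s\right) \frac{1}{2 s} = \frac{\frac{1}{2} + s}{2 s}$)
$\frac{1}{C{\left(h{\left(0,6 \right)} \right)} + O{\left(4,-30 \right)}} = \frac{1}{\frac{1 + 2 \cdot 6}{4 \cdot 6} - 1} = \frac{1}{\frac{1}{4} \cdot \frac{1}{6} \left(1 + 12\right) - 1} = \frac{1}{\frac{1}{4} \cdot \frac{1}{6} \cdot 13 - 1} = \frac{1}{\frac{13}{24} - 1} = \frac{1}{- \frac{11}{24}} = - \frac{24}{11}$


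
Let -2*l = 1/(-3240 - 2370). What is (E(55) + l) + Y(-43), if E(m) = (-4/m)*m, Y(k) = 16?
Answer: 134641/11220 ≈ 12.000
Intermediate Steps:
E(m) = -4
l = 1/11220 (l = -1/(2*(-3240 - 2370)) = -½/(-5610) = -½*(-1/5610) = 1/11220 ≈ 8.9127e-5)
(E(55) + l) + Y(-43) = (-4 + 1/11220) + 16 = -44879/11220 + 16 = 134641/11220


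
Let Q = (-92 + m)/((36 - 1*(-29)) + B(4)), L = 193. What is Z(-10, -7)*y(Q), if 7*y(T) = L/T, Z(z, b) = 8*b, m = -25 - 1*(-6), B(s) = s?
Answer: 35512/37 ≈ 959.78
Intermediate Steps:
m = -19 (m = -25 + 6 = -19)
Q = -37/23 (Q = (-92 - 19)/((36 - 1*(-29)) + 4) = -111/((36 + 29) + 4) = -111/(65 + 4) = -111/69 = -111*1/69 = -37/23 ≈ -1.6087)
y(T) = 193/(7*T) (y(T) = (193/T)/7 = 193/(7*T))
Z(-10, -7)*y(Q) = (8*(-7))*(193/(7*(-37/23))) = -1544*(-23)/37 = -56*(-4439/259) = 35512/37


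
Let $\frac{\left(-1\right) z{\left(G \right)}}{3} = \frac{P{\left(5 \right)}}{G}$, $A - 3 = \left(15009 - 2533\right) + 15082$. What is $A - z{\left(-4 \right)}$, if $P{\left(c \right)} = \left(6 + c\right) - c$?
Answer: $\frac{55113}{2} \approx 27557.0$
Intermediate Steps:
$P{\left(c \right)} = 6$
$A = 27561$ ($A = 3 + \left(\left(15009 - 2533\right) + 15082\right) = 3 + \left(12476 + 15082\right) = 3 + 27558 = 27561$)
$z{\left(G \right)} = - \frac{18}{G}$ ($z{\left(G \right)} = - 3 \frac{6}{G} = - \frac{18}{G}$)
$A - z{\left(-4 \right)} = 27561 - - \frac{18}{-4} = 27561 - \left(-18\right) \left(- \frac{1}{4}\right) = 27561 - \frac{9}{2} = \frac{55113}{2}$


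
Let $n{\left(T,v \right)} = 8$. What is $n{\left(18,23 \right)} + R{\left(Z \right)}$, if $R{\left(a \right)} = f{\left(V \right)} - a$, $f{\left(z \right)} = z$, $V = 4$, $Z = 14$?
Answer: $-2$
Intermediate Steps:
$R{\left(a \right)} = 4 - a$
$n{\left(18,23 \right)} + R{\left(Z \right)} = 8 + \left(4 - 14\right) = 8 - 10 = -2$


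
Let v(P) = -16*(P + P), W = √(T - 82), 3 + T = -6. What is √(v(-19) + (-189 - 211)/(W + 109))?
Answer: 4*√((4117 + 38*I*√91)/(109 + I*√91)) ≈ 24.584 + 0.0064824*I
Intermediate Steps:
T = -9 (T = -3 - 6 = -9)
W = I*√91 (W = √(-9 - 82) = √(-91) = I*√91 ≈ 9.5394*I)
v(P) = -32*P
√(v(-19) + (-189 - 211)/(W + 109)) = √(-32*(-19) + (-189 - 211)/(I*√91 + 109)) = √(608 - 400/(109 + I*√91))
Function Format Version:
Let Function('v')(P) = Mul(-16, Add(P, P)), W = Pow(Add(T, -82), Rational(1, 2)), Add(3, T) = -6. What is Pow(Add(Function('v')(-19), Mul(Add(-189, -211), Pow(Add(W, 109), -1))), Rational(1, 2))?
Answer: Mul(4, Pow(Mul(Pow(Add(109, Mul(I, Pow(91, Rational(1, 2)))), -1), Add(4117, Mul(38, I, Pow(91, Rational(1, 2))))), Rational(1, 2))) ≈ Add(24.584, Mul(0.0064824, I))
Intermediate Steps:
T = -9 (T = Add(-3, -6) = -9)
W = Mul(I, Pow(91, Rational(1, 2))) (W = Pow(Add(-9, -82), Rational(1, 2)) = Pow(-91, Rational(1, 2)) = Mul(I, Pow(91, Rational(1, 2))) ≈ Mul(9.5394, I))
Function('v')(P) = Mul(-32, P) (Function('v')(P) = Mul(-16, Mul(2, P)) = Mul(-32, P))
Pow(Add(Function('v')(-19), Mul(Add(-189, -211), Pow(Add(W, 109), -1))), Rational(1, 2)) = Pow(Add(Mul(-32, -19), Mul(Add(-189, -211), Pow(Add(Mul(I, Pow(91, Rational(1, 2))), 109), -1))), Rational(1, 2)) = Pow(Add(608, Mul(-400, Pow(Add(109, Mul(I, Pow(91, Rational(1, 2)))), -1))), Rational(1, 2))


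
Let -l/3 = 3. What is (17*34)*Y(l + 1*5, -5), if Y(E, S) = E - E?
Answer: 0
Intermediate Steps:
l = -9 (l = -3*3 = -9)
Y(E, S) = 0
(17*34)*Y(l + 1*5, -5) = (17*34)*0 = 578*0 = 0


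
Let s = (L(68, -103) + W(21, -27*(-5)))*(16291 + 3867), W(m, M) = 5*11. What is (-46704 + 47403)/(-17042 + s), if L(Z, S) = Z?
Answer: 699/2462392 ≈ 0.00028387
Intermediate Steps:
W(m, M) = 55
s = 2479434 (s = (68 + 55)*(16291 + 3867) = 123*20158 = 2479434)
(-46704 + 47403)/(-17042 + s) = (-46704 + 47403)/(-17042 + 2479434) = 699/2462392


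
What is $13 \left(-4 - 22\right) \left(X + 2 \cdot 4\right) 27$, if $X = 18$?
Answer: $-237276$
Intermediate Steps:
$13 \left(-4 - 22\right) \left(X + 2 \cdot 4\right) 27 = 13 \left(-4 - 22\right) \left(18 + 2 \cdot 4\right) 27 = 13 \left(- 26 \left(18 + 8\right)\right) 27 = 13 \left(\left(-26\right) 26\right) 27 = 13 \left(-676\right) 27 = \left(-8788\right) 27 = -237276$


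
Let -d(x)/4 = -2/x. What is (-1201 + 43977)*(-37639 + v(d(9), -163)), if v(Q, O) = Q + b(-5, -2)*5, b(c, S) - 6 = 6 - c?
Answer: -14457346928/9 ≈ -1.6064e+9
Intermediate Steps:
b(c, S) = 12 - c (b(c, S) = 6 + (6 - c) = 12 - c)
d(x) = 8/x (d(x) = -(-8)/x = 8/x)
v(Q, O) = 85 + Q (v(Q, O) = Q + (12 - 1*(-5))*5 = Q + (12 + 5)*5 = Q + 17*5 = Q + 85 = 85 + Q)
(-1201 + 43977)*(-37639 + v(d(9), -163)) = (-1201 + 43977)*(-37639 + (85 + 8/9)) = 42776*(-37639 + (85 + 8*(⅑))) = 42776*(-37639 + (85 + 8/9)) = 42776*(-37639 + 773/9) = 42776*(-337978/9) = -14457346928/9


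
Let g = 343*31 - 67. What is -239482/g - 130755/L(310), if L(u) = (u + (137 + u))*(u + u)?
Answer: -11378003921/495904644 ≈ -22.944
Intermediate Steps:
g = 10566 (g = 10633 - 67 = 10566)
L(u) = 2*u*(137 + 2*u) (L(u) = (137 + 2*u)*(2*u) = 2*u*(137 + 2*u))
-239482/g - 130755/L(310) = -239482/10566 - 130755*1/(620*(137 + 2*310)) = -239482*1/10566 - 130755*1/(620*(137 + 620)) = -119741/5283 - 130755/(2*310*757) = -119741/5283 - 130755/469340 = -119741/5283 - 130755*1/469340 = -119741/5283 - 26151/93868 = -11378003921/495904644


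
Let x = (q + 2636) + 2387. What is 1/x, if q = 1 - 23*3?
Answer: 1/4955 ≈ 0.00020182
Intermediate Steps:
q = -68 (q = 1 - 69 = -68)
x = 4955 (x = (-68 + 2636) + 2387 = 2568 + 2387 = 4955)
1/x = 1/4955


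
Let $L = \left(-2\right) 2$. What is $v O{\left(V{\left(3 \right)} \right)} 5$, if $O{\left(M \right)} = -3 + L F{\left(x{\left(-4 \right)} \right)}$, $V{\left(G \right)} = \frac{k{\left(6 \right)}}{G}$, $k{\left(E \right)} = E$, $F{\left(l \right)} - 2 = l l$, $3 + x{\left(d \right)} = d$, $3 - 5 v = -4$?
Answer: $-1449$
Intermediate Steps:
$v = \frac{7}{5}$ ($v = \frac{3}{5} - - \frac{4}{5} = \frac{3}{5} + \frac{4}{5} = \frac{7}{5} \approx 1.4$)
$x{\left(d \right)} = -3 + d$
$F{\left(l \right)} = 2 + l^{2}$ ($F{\left(l \right)} = 2 + l l = 2 + l^{2}$)
$L = -4$
$V{\left(G \right)} = \frac{6}{G}$
$O{\left(M \right)} = -207$ ($O{\left(M \right)} = -3 - 4 \left(2 + \left(-3 - 4\right)^{2}\right) = -3 - 4 \left(2 + \left(-7\right)^{2}\right) = -3 - 4 \left(2 + 49\right) = -3 - 204 = -207$)
$v O{\left(V{\left(3 \right)} \right)} 5 = \frac{7}{5} \left(-207\right) 5 = \left(- \frac{1449}{5}\right) 5 = -1449$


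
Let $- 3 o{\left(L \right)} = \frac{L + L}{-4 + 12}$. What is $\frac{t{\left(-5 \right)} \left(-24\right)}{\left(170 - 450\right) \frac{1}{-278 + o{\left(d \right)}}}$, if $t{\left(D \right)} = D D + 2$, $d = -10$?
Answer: $- \frac{44901}{70} \approx -641.44$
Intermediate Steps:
$o{\left(L \right)} = - \frac{L}{12}$ ($o{\left(L \right)} = - \frac{\left(L + L\right) \frac{1}{-4 + 12}}{3} = - \frac{2 L \frac{1}{8}}{3} = - \frac{\frac{1}{4} L}{3} = - \frac{L}{12}$)
$t{\left(D \right)} = 2 + D^{2}$ ($t{\left(D \right)} = D^{2} + 2 = 2 + D^{2}$)
$\frac{t{\left(-5 \right)} \left(-24\right)}{\left(170 - 450\right) \frac{1}{-278 + o{\left(d \right)}}} = \frac{\left(2 + \left(-5\right)^{2}\right) \left(-24\right)}{\left(170 - 450\right) \frac{1}{-278 - - \frac{5}{6}}} = \frac{\left(2 + 25\right) \left(-24\right)}{\left(-280\right) \frac{1}{-278 + \frac{5}{6}}} = \frac{27 \left(-24\right)}{\left(-280\right) \frac{1}{- \frac{1663}{6}}} = - \frac{648}{\left(-280\right) \left(- \frac{6}{1663}\right)} = - \frac{648}{\frac{1680}{1663}} = \left(-648\right) \frac{1663}{1680} = - \frac{44901}{70}$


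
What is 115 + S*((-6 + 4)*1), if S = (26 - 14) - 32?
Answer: 155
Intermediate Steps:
S = -20 (S = 12 - 32 = -20)
115 + S*((-6 + 4)*1) = 115 - 20*(-6 + 4) = 115 - (-40) = 115 - 20*(-2) = 115 + 40 = 155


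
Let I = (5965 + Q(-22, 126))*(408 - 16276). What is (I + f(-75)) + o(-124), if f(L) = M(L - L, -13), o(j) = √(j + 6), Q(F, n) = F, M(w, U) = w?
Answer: -94303524 + I*√118 ≈ -9.4303e+7 + 10.863*I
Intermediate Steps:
o(j) = √(6 + j)
f(L) = 0 (f(L) = L - L = 0)
I = -94303524 (I = (5965 - 22)*(408 - 16276) = 5943*(-15868) = -94303524)
(I + f(-75)) + o(-124) = (-94303524 + 0) + √(6 - 124) = -94303524 + √(-118) = -94303524 + I*√118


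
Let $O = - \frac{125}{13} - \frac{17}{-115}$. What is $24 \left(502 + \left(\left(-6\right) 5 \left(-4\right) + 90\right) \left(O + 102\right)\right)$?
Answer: $\frac{143045040}{299} \approx 4.7841 \cdot 10^{5}$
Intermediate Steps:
$O = - \frac{14154}{1495}$ ($O = \left(-125\right) \frac{1}{13} - - \frac{17}{115} = - \frac{125}{13} + \frac{17}{115} = - \frac{14154}{1495} \approx -9.4676$)
$24 \left(502 + \left(\left(-6\right) 5 \left(-4\right) + 90\right) \left(O + 102\right)\right) = 24 \left(502 + \left(\left(-6\right) 5 \left(-4\right) + 90\right) \left(- \frac{14154}{1495} + 102\right)\right) = 24 \left(502 + \left(\left(-30\right) \left(-4\right) + 90\right) \frac{138336}{1495}\right) = 24 \left(502 + \left(120 + 90\right) \frac{138336}{1495}\right) = 24 \left(502 + 210 \cdot \frac{138336}{1495}\right) = 24 \left(502 + \frac{5810112}{299}\right) = 24 \cdot \frac{5960210}{299} = \frac{143045040}{299}$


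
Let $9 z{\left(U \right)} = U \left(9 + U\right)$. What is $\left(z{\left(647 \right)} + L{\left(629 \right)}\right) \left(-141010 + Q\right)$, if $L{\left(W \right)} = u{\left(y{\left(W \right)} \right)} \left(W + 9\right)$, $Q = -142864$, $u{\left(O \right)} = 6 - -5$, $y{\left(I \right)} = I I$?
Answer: $- \frac{138415259156}{9} \approx -1.5379 \cdot 10^{10}$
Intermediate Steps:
$y{\left(I \right)} = I^{2}$
$u{\left(O \right)} = 11$ ($u{\left(O \right)} = 6 + 5 = 11$)
$L{\left(W \right)} = 99 + 11 W$ ($L{\left(W \right)} = 11 \left(W + 9\right) = 11 \left(9 + W\right) = 99 + 11 W$)
$z{\left(U \right)} = \frac{U \left(9 + U\right)}{9}$
$\left(z{\left(647 \right)} + L{\left(629 \right)}\right) \left(-141010 + Q\right) = \left(\frac{1}{9} \cdot 647 \left(9 + 647\right) + \left(99 + 11 \cdot 629\right)\right) \left(-141010 - 142864\right) = \left(\frac{1}{9} \cdot 647 \cdot 656 + \left(99 + 6919\right)\right) \left(-283874\right) = \left(\frac{424432}{9} + 7018\right) \left(-283874\right) = \frac{487594}{9} \left(-283874\right) = - \frac{138415259156}{9}$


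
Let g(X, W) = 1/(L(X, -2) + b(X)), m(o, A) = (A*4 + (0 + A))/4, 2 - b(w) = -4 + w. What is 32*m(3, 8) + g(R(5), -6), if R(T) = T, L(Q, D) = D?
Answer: 319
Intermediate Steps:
b(w) = 6 - w (b(w) = 2 - (-4 + w) = 2 + (4 - w) = 6 - w)
m(o, A) = 5*A/4 (m(o, A) = (4*A + A)*(1/4) = (5*A)*(1/4) = 5*A/4)
g(X, W) = 1/(4 - X) (g(X, W) = 1/(-2 + (6 - X)) = 1/(4 - X))
32*m(3, 8) + g(R(5), -6) = 32*((5/4)*8) - 1/(-4 + 5) = 32*10 - 1/1 = 320 - 1*1 = 320 - 1 = 319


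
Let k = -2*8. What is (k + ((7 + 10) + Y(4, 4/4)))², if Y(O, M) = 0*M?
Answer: 1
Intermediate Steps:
Y(O, M) = 0
k = -16
(k + ((7 + 10) + Y(4, 4/4)))² = (-16 + ((7 + 10) + 0))² = (-16 + (17 + 0))² = (-16 + 17)² = 1² = 1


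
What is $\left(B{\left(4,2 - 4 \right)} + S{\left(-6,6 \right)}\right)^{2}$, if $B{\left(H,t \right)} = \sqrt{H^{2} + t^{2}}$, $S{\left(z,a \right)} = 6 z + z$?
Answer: $1784 - 168 \sqrt{5} \approx 1408.3$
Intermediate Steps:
$S{\left(z,a \right)} = 7 z$
$\left(B{\left(4,2 - 4 \right)} + S{\left(-6,6 \right)}\right)^{2} = \left(\sqrt{4^{2} + \left(2 - 4\right)^{2}} + 7 \left(-6\right)\right)^{2} = \left(\sqrt{16 + \left(-2\right)^{2}} - 42\right)^{2} = \left(\sqrt{16 + 4} - 42\right)^{2} = \left(\sqrt{20} - 42\right)^{2} = \left(2 \sqrt{5} - 42\right)^{2} = \left(-42 + 2 \sqrt{5}\right)^{2}$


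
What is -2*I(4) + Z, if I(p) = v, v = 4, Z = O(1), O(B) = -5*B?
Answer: -13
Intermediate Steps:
Z = -5 (Z = -5*1 = -5)
I(p) = 4
-2*I(4) + Z = -2*4 - 5 = -8 - 5 = -13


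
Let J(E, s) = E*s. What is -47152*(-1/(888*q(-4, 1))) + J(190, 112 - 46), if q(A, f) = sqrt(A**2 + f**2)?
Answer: 12540 + 5894*sqrt(17)/1887 ≈ 12553.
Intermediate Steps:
-47152*(-1/(888*q(-4, 1))) + J(190, 112 - 46) = -47152*(-1/(888*sqrt((-4)**2 + 1**2))) + 190*(112 - 46) = -47152*(-1/(888*sqrt(16 + 1))) + 190*66 = -47152*(-sqrt(17)/15096) + 12540 = -(-5894)*sqrt(17)/1887 + 12540 = 5894*sqrt(17)/1887 + 12540 = 12540 + 5894*sqrt(17)/1887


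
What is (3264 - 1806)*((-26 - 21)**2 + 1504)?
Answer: 5413554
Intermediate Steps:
(3264 - 1806)*((-26 - 21)**2 + 1504) = 1458*((-47)**2 + 1504) = 1458*(2209 + 1504) = 1458*3713 = 5413554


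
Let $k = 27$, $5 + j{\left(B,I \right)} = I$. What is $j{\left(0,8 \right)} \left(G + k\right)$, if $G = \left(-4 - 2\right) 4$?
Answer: $9$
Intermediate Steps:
$j{\left(B,I \right)} = -5 + I$
$G = -24$ ($G = \left(-6\right) 4 = -24$)
$j{\left(0,8 \right)} \left(G + k\right) = \left(-5 + 8\right) \left(-24 + 27\right) = 3 \cdot 3 = 9$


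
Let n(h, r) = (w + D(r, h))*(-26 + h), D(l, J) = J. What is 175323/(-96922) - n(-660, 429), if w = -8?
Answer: -44414487979/96922 ≈ -4.5825e+5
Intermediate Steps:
n(h, r) = (-26 + h)*(-8 + h) (n(h, r) = (-8 + h)*(-26 + h) = (-26 + h)*(-8 + h))
175323/(-96922) - n(-660, 429) = 175323/(-96922) - (208 + (-660)² - 34*(-660)) = 175323*(-1/96922) - (208 + 435600 + 22440) = -175323/96922 - 1*458248 = -175323/96922 - 458248 = -44414487979/96922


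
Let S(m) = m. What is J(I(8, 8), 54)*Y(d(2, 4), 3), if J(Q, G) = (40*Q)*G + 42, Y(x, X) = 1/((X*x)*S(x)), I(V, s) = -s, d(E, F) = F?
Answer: -2873/8 ≈ -359.13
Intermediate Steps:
Y(x, X) = 1/(X*x²) (Y(x, X) = 1/((X*x)*x) = 1/(X*x²))
J(Q, G) = 42 + 40*G*Q (J(Q, G) = 40*G*Q + 42 = 42 + 40*G*Q)
J(I(8, 8), 54)*Y(d(2, 4), 3) = (42 + 40*54*(-1*8))*(1/(3*4²)) = (42 + 40*54*(-8))*((⅓)*(1/16)) = (42 - 17280)*(1/48) = -17238*1/48 = -2873/8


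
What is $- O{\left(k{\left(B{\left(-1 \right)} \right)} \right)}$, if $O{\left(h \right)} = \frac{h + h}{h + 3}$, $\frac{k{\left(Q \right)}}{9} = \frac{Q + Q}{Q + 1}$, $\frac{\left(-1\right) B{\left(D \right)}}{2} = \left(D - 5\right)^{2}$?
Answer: $- \frac{864}{503} \approx -1.7177$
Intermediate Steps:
$B{\left(D \right)} = - 2 \left(-5 + D\right)^{2}$ ($B{\left(D \right)} = - 2 \left(D - 5\right)^{2} = - 2 \left(-5 + D\right)^{2}$)
$k{\left(Q \right)} = \frac{18 Q}{1 + Q}$ ($k{\left(Q \right)} = 9 \frac{Q + Q}{Q + 1} = 9 \frac{2 Q}{1 + Q} = \frac{18 Q}{1 + Q}$)
$O{\left(h \right)} = \frac{2 h}{3 + h}$
$- O{\left(k{\left(B{\left(-1 \right)} \right)} \right)} = - \frac{2 \frac{18 \left(- 2 \left(-5 - 1\right)^{2}\right)}{1 - 2 \left(-5 - 1\right)^{2}}}{3 + \frac{18 \left(- 2 \left(-5 - 1\right)^{2}\right)}{1 - 2 \left(-5 - 1\right)^{2}}} = - \frac{2 \frac{18 \left(- 2 \left(-6\right)^{2}\right)}{1 - 2 \left(-6\right)^{2}}}{3 + \frac{18 \left(- 2 \left(-6\right)^{2}\right)}{1 - 2 \left(-6\right)^{2}}} = - \frac{2 \frac{18 \left(\left(-2\right) 36\right)}{1 - 72}}{3 + \frac{18 \left(\left(-2\right) 36\right)}{1 - 72}} = - \frac{2 \cdot 18 \left(-72\right) \frac{1}{1 - 72}}{3 + 18 \left(-72\right) \frac{1}{1 - 72}} = - \frac{2 \cdot 18 \left(-72\right) \frac{1}{-71}}{3 + 18 \left(-72\right) \frac{1}{-71}} = - \frac{2 \cdot 18 \left(-72\right) \left(- \frac{1}{71}\right)}{3 + 18 \left(-72\right) \left(- \frac{1}{71}\right)} = - \frac{2 \cdot 1296}{71 \left(3 + \frac{1296}{71}\right)} = - \frac{2 \cdot 1296}{71 \cdot \frac{1509}{71}} = - \frac{2 \cdot 1296 \cdot 71}{71 \cdot 1509} = \left(-1\right) \frac{864}{503} = - \frac{864}{503}$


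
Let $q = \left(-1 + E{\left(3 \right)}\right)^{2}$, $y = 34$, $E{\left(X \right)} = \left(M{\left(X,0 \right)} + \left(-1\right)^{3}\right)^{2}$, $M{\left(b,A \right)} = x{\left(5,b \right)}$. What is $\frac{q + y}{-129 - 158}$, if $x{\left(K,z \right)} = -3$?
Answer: $- \frac{37}{41} \approx -0.90244$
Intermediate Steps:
$M{\left(b,A \right)} = -3$
$E{\left(X \right)} = 16$ ($E{\left(X \right)} = \left(-3 + \left(-1\right)^{3}\right)^{2} = \left(-3 - 1\right)^{2} = \left(-4\right)^{2} = 16$)
$q = 225$ ($q = \left(-1 + 16\right)^{2} = 15^{2} = 225$)
$\frac{q + y}{-129 - 158} = \frac{225 + 34}{-129 - 158} = \frac{259}{-287} = 259 \left(- \frac{1}{287}\right) = - \frac{37}{41}$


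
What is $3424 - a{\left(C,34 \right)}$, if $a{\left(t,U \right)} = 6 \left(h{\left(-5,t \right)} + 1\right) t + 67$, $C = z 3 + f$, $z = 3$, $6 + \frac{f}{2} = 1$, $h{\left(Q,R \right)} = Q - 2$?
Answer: $3321$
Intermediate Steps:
$h{\left(Q,R \right)} = -2 + Q$
$f = -10$ ($f = -12 + 2 \cdot 1 = -12 + 2 = -10$)
$C = -1$ ($C = 3 \cdot 3 - 10 = 9 - 10 = -1$)
$a{\left(t,U \right)} = 67 - 36 t$ ($a{\left(t,U \right)} = 6 \left(\left(-2 - 5\right) + 1\right) t + 67 = 6 \left(-7 + 1\right) t + 67 = 6 \left(-6\right) t + 67 = - 36 t + 67 = 67 - 36 t$)
$3424 - a{\left(C,34 \right)} = 3424 - \left(67 - -36\right) = 3424 - \left(67 + 36\right) = 3424 - 103 = 3321$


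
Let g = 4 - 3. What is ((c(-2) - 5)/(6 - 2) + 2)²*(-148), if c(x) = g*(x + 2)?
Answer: -333/4 ≈ -83.250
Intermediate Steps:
g = 1
c(x) = 2 + x (c(x) = 1*(x + 2) = 1*(2 + x) = 2 + x)
((c(-2) - 5)/(6 - 2) + 2)²*(-148) = (((2 - 2) - 5)/(6 - 2) + 2)²*(-148) = ((0 - 5)/4 + 2)²*(-148) = (-5*¼ + 2)²*(-148) = (-5/4 + 2)²*(-148) = (¾)²*(-148) = (9/16)*(-148) = -333/4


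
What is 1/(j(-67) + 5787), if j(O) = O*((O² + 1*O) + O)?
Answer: -1/285998 ≈ -3.4965e-6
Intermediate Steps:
j(O) = O*(O² + 2*O) (j(O) = O*((O² + O) + O) = O*((O + O²) + O) = O*(O² + 2*O))
1/(j(-67) + 5787) = 1/((-67)²*(2 - 67) + 5787) = 1/(4489*(-65) + 5787) = 1/(-291785 + 5787) = 1/(-285998) = -1/285998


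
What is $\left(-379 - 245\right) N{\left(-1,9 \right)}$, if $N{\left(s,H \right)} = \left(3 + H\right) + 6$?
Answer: $-11232$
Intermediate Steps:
$N{\left(s,H \right)} = 9 + H$
$\left(-379 - 245\right) N{\left(-1,9 \right)} = \left(-379 - 245\right) \left(9 + 9\right) = \left(-624\right) 18 = -11232$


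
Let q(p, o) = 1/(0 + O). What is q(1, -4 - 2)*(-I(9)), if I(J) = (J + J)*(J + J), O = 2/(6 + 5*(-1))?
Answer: -162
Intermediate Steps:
O = 2 (O = 2/(6 - 5) = 2/1 = 2*1 = 2)
q(p, o) = 1/2 (q(p, o) = 1/(0 + 2) = 1/2)
I(J) = 4*J**2 (I(J) = (2*J)*(2*J) = 4*J**2)
q(1, -4 - 2)*(-I(9)) = (-4*9**2)/2 = (-4*81)/2 = (-1*324)/2 = (1/2)*(-324) = -162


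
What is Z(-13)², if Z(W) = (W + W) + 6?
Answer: 400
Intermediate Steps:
Z(W) = 6 + 2*W (Z(W) = 2*W + 6 = 6 + 2*W)
Z(-13)² = (6 + 2*(-13))² = (6 - 26)² = (-20)² = 400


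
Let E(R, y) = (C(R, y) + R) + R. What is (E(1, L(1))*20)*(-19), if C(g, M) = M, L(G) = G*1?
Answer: -1140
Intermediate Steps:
L(G) = G
E(R, y) = y + 2*R (E(R, y) = (y + R) + R = (R + y) + R = y + 2*R)
(E(1, L(1))*20)*(-19) = ((1 + 2*1)*20)*(-19) = ((1 + 2)*20)*(-19) = (3*20)*(-19) = 60*(-19) = -1140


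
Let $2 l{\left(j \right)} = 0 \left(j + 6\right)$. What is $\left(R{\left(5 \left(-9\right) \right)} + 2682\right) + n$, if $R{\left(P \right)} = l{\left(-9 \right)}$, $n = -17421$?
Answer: $-14739$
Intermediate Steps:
$l{\left(j \right)} = 0$ ($l{\left(j \right)} = \frac{0 \left(j + 6\right)}{2} = \frac{0 \left(6 + j\right)}{2} = \frac{1}{2} \cdot 0 = 0$)
$R{\left(P \right)} = 0$
$\left(R{\left(5 \left(-9\right) \right)} + 2682\right) + n = \left(0 + 2682\right) - 17421 = 2682 - 17421 = -14739$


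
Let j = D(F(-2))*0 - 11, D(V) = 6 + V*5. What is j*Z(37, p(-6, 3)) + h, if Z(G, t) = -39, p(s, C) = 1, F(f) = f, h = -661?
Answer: -232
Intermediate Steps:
D(V) = 6 + 5*V
j = -11 (j = (6 + 5*(-2))*0 - 11 = (6 - 10)*0 - 11 = -4*0 - 11 = 0 - 11 = -11)
j*Z(37, p(-6, 3)) + h = -11*(-39) - 661 = 429 - 661 = -232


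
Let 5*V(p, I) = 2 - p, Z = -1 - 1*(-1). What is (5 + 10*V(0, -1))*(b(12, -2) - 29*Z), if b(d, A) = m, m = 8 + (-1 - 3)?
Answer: 36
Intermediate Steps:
m = 4 (m = 8 - 4 = 4)
Z = 0 (Z = -1 + 1 = 0)
b(d, A) = 4
V(p, I) = ⅖ - p/5 (V(p, I) = (2 - p)/5 = ⅖ - p/5)
(5 + 10*V(0, -1))*(b(12, -2) - 29*Z) = (5 + 10*(⅖ - ⅕*0))*(4 - 29*0) = (5 + 10*(⅖ + 0))*(4 + 0) = (5 + 10*(⅖))*4 = (5 + 4)*4 = 9*4 = 36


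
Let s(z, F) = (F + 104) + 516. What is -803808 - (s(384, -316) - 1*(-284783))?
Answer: -1088895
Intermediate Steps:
s(z, F) = 620 + F (s(z, F) = (104 + F) + 516 = 620 + F)
-803808 - (s(384, -316) - 1*(-284783)) = -803808 - ((620 - 316) - 1*(-284783)) = -803808 - (304 + 284783) = -803808 - 1*285087 = -803808 - 285087 = -1088895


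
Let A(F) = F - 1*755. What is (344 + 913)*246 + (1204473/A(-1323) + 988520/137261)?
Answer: 88035610293583/285228358 ≈ 3.0865e+5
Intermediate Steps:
A(F) = -755 + F (A(F) = F - 755 = -755 + F)
(344 + 913)*246 + (1204473/A(-1323) + 988520/137261) = (344 + 913)*246 + (1204473/(-755 - 1323) + 988520/137261) = 1257*246 + (1204473/(-2078) + 988520*(1/137261)) = 309222 + (1204473*(-1/2078) + 988520/137261) = 309222 + (-1204473/2078 + 988520/137261) = 309222 - 163273023893/285228358 = 88035610293583/285228358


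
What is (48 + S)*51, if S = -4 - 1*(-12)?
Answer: 2856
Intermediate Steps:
S = 8 (S = -4 + 12 = 8)
(48 + S)*51 = (48 + 8)*51 = 56*51 = 2856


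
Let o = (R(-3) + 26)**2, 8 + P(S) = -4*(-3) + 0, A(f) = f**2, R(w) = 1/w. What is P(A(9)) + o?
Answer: 5965/9 ≈ 662.78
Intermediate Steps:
P(S) = 4 (P(S) = -8 + (-4*(-3) + 0) = -8 + (12 + 0) = -8 + 12 = 4)
o = 5929/9 (o = (1/(-3) + 26)**2 = (-1/3 + 26)**2 = (77/3)**2 = 5929/9 ≈ 658.78)
P(A(9)) + o = 4 + 5929/9 = 5965/9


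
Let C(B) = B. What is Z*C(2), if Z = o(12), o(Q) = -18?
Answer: -36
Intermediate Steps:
Z = -18
Z*C(2) = -18*2 = -36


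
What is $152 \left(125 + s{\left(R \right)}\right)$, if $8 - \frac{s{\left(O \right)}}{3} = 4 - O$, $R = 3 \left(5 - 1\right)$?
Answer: $26296$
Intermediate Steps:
$R = 12$ ($R = 3 \cdot 4 = 12$)
$s{\left(O \right)} = 12 + 3 O$ ($s{\left(O \right)} = 24 - 3 \left(4 - O\right) = 24 + \left(-12 + 3 O\right) = 12 + 3 O$)
$152 \left(125 + s{\left(R \right)}\right) = 152 \left(125 + \left(12 + 3 \cdot 12\right)\right) = 152 \left(125 + \left(12 + 36\right)\right) = 152 \left(125 + 48\right) = 152 \cdot 173 = 26296$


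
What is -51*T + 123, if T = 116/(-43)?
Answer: 11205/43 ≈ 260.58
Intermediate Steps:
T = -116/43 (T = 116*(-1/43) = -116/43 ≈ -2.6977)
-51*T + 123 = -51*(-116/43) + 123 = 5916/43 + 123 = 11205/43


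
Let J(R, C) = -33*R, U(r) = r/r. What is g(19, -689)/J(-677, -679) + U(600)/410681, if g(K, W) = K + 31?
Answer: 20556391/9175024221 ≈ 0.0022405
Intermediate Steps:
U(r) = 1
g(K, W) = 31 + K
g(19, -689)/J(-677, -679) + U(600)/410681 = (31 + 19)/((-33*(-677))) + 1/410681 = 50/22341 + 1*(1/410681) = 50*(1/22341) + 1/410681 = 50/22341 + 1/410681 = 20556391/9175024221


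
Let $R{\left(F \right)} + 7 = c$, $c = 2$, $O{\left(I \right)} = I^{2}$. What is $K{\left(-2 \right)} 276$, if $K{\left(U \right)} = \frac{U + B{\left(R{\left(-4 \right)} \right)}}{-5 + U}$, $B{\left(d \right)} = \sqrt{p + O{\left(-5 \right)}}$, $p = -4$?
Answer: $\frac{552}{7} - \frac{276 \sqrt{21}}{7} \approx -101.83$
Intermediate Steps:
$R{\left(F \right)} = -5$ ($R{\left(F \right)} = -7 + 2 = -5$)
$B{\left(d \right)} = \sqrt{21}$ ($B{\left(d \right)} = \sqrt{-4 + \left(-5\right)^{2}} = \sqrt{-4 + 25} = \sqrt{21}$)
$K{\left(U \right)} = \frac{U + \sqrt{21}}{-5 + U}$
$K{\left(-2 \right)} 276 = \frac{-2 + \sqrt{21}}{-5 - 2} \cdot 276 = \frac{-2 + \sqrt{21}}{-7} \cdot 276 = - \frac{-2 + \sqrt{21}}{7} \cdot 276 = \left(\frac{2}{7} - \frac{\sqrt{21}}{7}\right) 276 = \frac{552}{7} - \frac{276 \sqrt{21}}{7}$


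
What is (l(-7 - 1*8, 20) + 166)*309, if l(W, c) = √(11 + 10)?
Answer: 51294 + 309*√21 ≈ 52710.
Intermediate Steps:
l(W, c) = √21
(l(-7 - 1*8, 20) + 166)*309 = (√21 + 166)*309 = (166 + √21)*309 = 51294 + 309*√21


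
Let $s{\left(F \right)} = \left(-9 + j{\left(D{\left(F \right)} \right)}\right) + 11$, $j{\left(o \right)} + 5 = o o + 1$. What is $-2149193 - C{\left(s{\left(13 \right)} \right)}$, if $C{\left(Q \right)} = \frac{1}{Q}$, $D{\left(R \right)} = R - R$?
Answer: $- \frac{4298385}{2} \approx -2.1492 \cdot 10^{6}$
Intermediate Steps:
$D{\left(R \right)} = 0$
$j{\left(o \right)} = -4 + o^{2}$ ($j{\left(o \right)} = -5 + \left(o o + 1\right) = -5 + \left(o^{2} + 1\right) = -5 + \left(1 + o^{2}\right) = -4 + o^{2}$)
$s{\left(F \right)} = -2$ ($s{\left(F \right)} = \left(-9 - \left(4 - 0^{2}\right)\right) + 11 = \left(-9 + \left(-4 + 0\right)\right) + 11 = \left(-9 - 4\right) + 11 = -13 + 11 = -2$)
$-2149193 - C{\left(s{\left(13 \right)} \right)} = -2149193 - \frac{1}{-2} = -2149193 - - \frac{1}{2} = -2149193 + \frac{1}{2} = - \frac{4298385}{2}$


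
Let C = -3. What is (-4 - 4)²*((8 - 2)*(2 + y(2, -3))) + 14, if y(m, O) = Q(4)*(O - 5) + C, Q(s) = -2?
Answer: 5774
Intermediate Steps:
y(m, O) = 7 - 2*O (y(m, O) = -2*(O - 5) - 3 = -2*(-5 + O) - 3 = (10 - 2*O) - 3 = 7 - 2*O)
(-4 - 4)²*((8 - 2)*(2 + y(2, -3))) + 14 = (-4 - 4)²*((8 - 2)*(2 + (7 - 2*(-3)))) + 14 = (-8)²*(6*(2 + (7 + 6))) + 14 = 64*(6*(2 + 13)) + 14 = 64*(6*15) + 14 = 64*90 + 14 = 5760 + 14 = 5774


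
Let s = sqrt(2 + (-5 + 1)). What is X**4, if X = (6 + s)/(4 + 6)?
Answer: (6 + I*sqrt(2))**4/10000 ≈ 0.0868 + 0.1154*I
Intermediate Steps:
s = I*sqrt(2) (s = sqrt(2 - 4) = sqrt(-2) = I*sqrt(2) ≈ 1.4142*I)
X = 3/5 + I*sqrt(2)/10 (X = (6 + I*sqrt(2))/(4 + 6) = (6 + I*sqrt(2))/10 = (6 + I*sqrt(2))*(1/10) = 3/5 + I*sqrt(2)/10 ≈ 0.6 + 0.14142*I)
X**4 = (3/5 + I*sqrt(2)/10)**4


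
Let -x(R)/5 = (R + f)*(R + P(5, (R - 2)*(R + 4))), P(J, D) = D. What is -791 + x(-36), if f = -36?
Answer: 424009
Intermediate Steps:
x(R) = -5*(-36 + R)*(R + (-2 + R)*(4 + R)) (x(R) = -5*(R - 36)*(R + (R - 2)*(R + 4)) = -5*(-36 + R)*(R + (-2 + R)*(4 + R)))
-791 + x(-36) = -791 + (-1440 - 5*(-36)**3 + 165*(-36)**2 + 580*(-36)) = -791 + (-1440 - 5*(-46656) + 165*1296 - 20880) = -791 + (-1440 + 233280 + 213840 - 20880) = -791 + 424800 = 424009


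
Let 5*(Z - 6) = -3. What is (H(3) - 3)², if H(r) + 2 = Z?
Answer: 4/25 ≈ 0.16000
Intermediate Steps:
Z = 27/5 (Z = 6 + (⅕)*(-3) = 6 - ⅗ = 27/5 ≈ 5.4000)
H(r) = 17/5 (H(r) = -2 + 27/5 = 17/5)
(H(3) - 3)² = (17/5 - 3)² = (⅖)² = 4/25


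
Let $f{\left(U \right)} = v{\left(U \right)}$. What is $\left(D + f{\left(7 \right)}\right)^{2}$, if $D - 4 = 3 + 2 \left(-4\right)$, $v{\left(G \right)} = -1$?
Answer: $4$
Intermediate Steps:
$f{\left(U \right)} = -1$
$D = -1$ ($D = 4 + \left(3 + 2 \left(-4\right)\right) = 4 + \left(3 - 8\right) = 4 - 5 = -1$)
$\left(D + f{\left(7 \right)}\right)^{2} = \left(-1 - 1\right)^{2} = \left(-2\right)^{2} = 4$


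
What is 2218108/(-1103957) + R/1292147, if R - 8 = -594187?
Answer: -3522069664179/1426474725679 ≈ -2.4691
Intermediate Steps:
R = -594179 (R = 8 - 594187 = -594179)
2218108/(-1103957) + R/1292147 = 2218108/(-1103957) - 594179/1292147 = 2218108*(-1/1103957) - 594179*1/1292147 = -2218108/1103957 - 594179/1292147 = -3522069664179/1426474725679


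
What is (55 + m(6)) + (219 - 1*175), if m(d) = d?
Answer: 105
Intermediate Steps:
(55 + m(6)) + (219 - 1*175) = (55 + 6) + (219 - 1*175) = 61 + (219 - 175) = 61 + 44 = 105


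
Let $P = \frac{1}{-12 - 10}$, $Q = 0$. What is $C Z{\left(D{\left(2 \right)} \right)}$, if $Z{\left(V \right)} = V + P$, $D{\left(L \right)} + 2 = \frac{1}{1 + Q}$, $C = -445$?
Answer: $\frac{10235}{22} \approx 465.23$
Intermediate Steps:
$D{\left(L \right)} = -1$ ($D{\left(L \right)} = -2 + \frac{1}{1 + 0} = -2 + 1^{-1} = -2 + 1 = -1$)
$P = - \frac{1}{22}$ ($P = \frac{1}{-22} = - \frac{1}{22} \approx -0.045455$)
$Z{\left(V \right)} = - \frac{1}{22} + V$ ($Z{\left(V \right)} = V - \frac{1}{22} = - \frac{1}{22} + V$)
$C Z{\left(D{\left(2 \right)} \right)} = - 445 \left(- \frac{1}{22} - 1\right) = \left(-445\right) \left(- \frac{23}{22}\right) = \frac{10235}{22}$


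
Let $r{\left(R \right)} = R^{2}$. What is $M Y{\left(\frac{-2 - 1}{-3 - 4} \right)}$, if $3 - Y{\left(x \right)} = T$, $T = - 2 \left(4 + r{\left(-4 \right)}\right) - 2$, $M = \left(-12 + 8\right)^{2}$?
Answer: $720$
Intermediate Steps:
$M = 16$ ($M = \left(-4\right)^{2} = 16$)
$T = -42$ ($T = - 2 \left(4 + \left(-4\right)^{2}\right) - 2 = - 2 \left(4 + 16\right) - 2 = \left(-2\right) 20 - 2 = -40 - 2 = -42$)
$Y{\left(x \right)} = 45$ ($Y{\left(x \right)} = 3 - -42 = 3 + 42 = 45$)
$M Y{\left(\frac{-2 - 1}{-3 - 4} \right)} = 16 \cdot 45 = 720$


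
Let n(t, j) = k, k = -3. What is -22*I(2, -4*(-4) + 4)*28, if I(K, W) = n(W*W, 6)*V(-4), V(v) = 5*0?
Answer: 0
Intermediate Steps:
n(t, j) = -3
V(v) = 0
I(K, W) = 0 (I(K, W) = -3*0 = 0)
-22*I(2, -4*(-4) + 4)*28 = -22*0*28 = 0*28 = 0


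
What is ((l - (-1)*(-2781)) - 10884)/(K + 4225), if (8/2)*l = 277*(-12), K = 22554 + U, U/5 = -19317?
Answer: 7248/34903 ≈ 0.20766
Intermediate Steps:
U = -96585 (U = 5*(-19317) = -96585)
K = -74031 (K = 22554 - 96585 = -74031)
l = -831 (l = (277*(-12))/4 = (¼)*(-3324) = -831)
((l - (-1)*(-2781)) - 10884)/(K + 4225) = ((-831 - (-1)*(-2781)) - 10884)/(-74031 + 4225) = ((-831 - 1*2781) - 10884)/(-69806) = ((-831 - 2781) - 10884)*(-1/69806) = (-3612 - 10884)*(-1/69806) = -14496*(-1/69806) = 7248/34903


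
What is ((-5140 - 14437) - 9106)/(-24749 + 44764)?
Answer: -28683/20015 ≈ -1.4331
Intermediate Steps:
((-5140 - 14437) - 9106)/(-24749 + 44764) = (-19577 - 9106)/20015 = -28683*1/20015 = -28683/20015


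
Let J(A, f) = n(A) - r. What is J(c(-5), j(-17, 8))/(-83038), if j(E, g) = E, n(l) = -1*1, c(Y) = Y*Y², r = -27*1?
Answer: -13/41519 ≈ -0.00031311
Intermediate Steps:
r = -27
c(Y) = Y³
n(l) = -1
J(A, f) = 26 (J(A, f) = -1 - 1*(-27) = -1 + 27 = 26)
J(c(-5), j(-17, 8))/(-83038) = 26/(-83038) = 26*(-1/83038) = -13/41519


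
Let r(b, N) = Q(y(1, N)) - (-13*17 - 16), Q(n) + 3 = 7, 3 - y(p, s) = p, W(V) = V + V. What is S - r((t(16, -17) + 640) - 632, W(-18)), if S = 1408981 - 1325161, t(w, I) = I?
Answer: 83579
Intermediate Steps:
W(V) = 2*V
y(p, s) = 3 - p
Q(n) = 4 (Q(n) = -3 + 7 = 4)
S = 83820
r(b, N) = 241 (r(b, N) = 4 - (-13*17 - 16) = 4 - (-221 - 16) = 4 - 1*(-237) = 4 + 237 = 241)
S - r((t(16, -17) + 640) - 632, W(-18)) = 83820 - 1*241 = 83820 - 241 = 83579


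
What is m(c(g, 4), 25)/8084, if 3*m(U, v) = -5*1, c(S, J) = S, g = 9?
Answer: -5/24252 ≈ -0.00020617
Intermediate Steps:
m(U, v) = -5/3 (m(U, v) = (-5*1)/3 = (1/3)*(-5) = -5/3)
m(c(g, 4), 25)/8084 = -5/3/8084 = -5/3*1/8084 = -5/24252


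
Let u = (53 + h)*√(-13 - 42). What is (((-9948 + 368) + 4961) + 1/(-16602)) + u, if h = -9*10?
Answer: -76684639/16602 - 37*I*√55 ≈ -4619.0 - 274.4*I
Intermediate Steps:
h = -90
u = -37*I*√55 (u = (53 - 90)*√(-13 - 42) = -37*I*√55 ≈ -274.4*I)
(((-9948 + 368) + 4961) + 1/(-16602)) + u = (((-9948 + 368) + 4961) + 1/(-16602)) - 37*I*√55 = ((-9580 + 4961) - 1/16602) - 37*I*√55 = (-4619 - 1/16602) - 37*I*√55 = -76684639/16602 - 37*I*√55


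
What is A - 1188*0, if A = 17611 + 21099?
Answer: 38710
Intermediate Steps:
A = 38710
A - 1188*0 = 38710 - 1188*0 = 38710 - 1*0 = 38710 + 0 = 38710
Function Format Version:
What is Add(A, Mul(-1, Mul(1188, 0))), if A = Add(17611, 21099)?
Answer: 38710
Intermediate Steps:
A = 38710
Add(A, Mul(-1, Mul(1188, 0))) = Add(38710, Mul(-1, Mul(1188, 0))) = Add(38710, Mul(-1, 0)) = Add(38710, 0) = 38710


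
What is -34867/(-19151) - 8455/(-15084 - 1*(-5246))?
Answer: 504943251/188407538 ≈ 2.6801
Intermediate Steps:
-34867/(-19151) - 8455/(-15084 - 1*(-5246)) = -34867*(-1/19151) - 8455/(-15084 + 5246) = 34867/19151 - 8455/(-9838) = 34867/19151 - 8455*(-1/9838) = 34867/19151 + 8455/9838 = 504943251/188407538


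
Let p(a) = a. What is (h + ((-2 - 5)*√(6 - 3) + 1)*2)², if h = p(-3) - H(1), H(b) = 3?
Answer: 604 + 112*√3 ≈ 797.99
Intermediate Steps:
h = -6 (h = -3 - 1*3 = -3 - 3 = -6)
(h + ((-2 - 5)*√(6 - 3) + 1)*2)² = (-6 + ((-2 - 5)*√(6 - 3) + 1)*2)² = (-6 + (-7*√3 + 1)*2)² = (-6 + (1 - 7*√3)*2)² = (-6 + (2 - 14*√3))² = (-4 - 14*√3)²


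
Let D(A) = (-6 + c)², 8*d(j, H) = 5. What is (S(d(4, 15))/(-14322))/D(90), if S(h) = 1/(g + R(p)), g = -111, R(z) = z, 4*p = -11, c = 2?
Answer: 1/26066040 ≈ 3.8364e-8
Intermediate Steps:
p = -11/4 (p = (¼)*(-11) = -11/4 ≈ -2.7500)
d(j, H) = 5/8 (d(j, H) = (⅛)*5 = 5/8)
D(A) = 16 (D(A) = (-6 + 2)² = (-4)² = 16)
S(h) = -4/455 (S(h) = 1/(-111 - 11/4) = 1/(-455/4) = -4/455)
(S(d(4, 15))/(-14322))/D(90) = -4/455/(-14322)/16 = -4/455*(-1/14322)*(1/16) = (2/3258255)*(1/16) = 1/26066040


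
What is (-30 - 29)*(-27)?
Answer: 1593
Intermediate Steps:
(-30 - 29)*(-27) = -59*(-27) = 1593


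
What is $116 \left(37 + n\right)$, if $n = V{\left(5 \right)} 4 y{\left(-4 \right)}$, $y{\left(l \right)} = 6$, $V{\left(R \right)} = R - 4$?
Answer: $7076$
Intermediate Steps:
$V{\left(R \right)} = -4 + R$
$n = 24$ ($n = \left(-4 + 5\right) 4 \cdot 6 = 1 \cdot 4 \cdot 6 = 4 \cdot 6 = 24$)
$116 \left(37 + n\right) = 116 \left(37 + 24\right) = 116 \cdot 61 = 7076$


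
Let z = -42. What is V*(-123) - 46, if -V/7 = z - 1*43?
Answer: -73231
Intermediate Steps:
V = 595 (V = -7*(-42 - 1*43) = -7*(-42 - 43) = -7*(-85) = 595)
V*(-123) - 46 = 595*(-123) - 46 = -73185 - 46 = -73231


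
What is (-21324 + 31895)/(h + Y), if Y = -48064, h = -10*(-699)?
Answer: -961/3734 ≈ -0.25736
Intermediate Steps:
h = 6990
(-21324 + 31895)/(h + Y) = (-21324 + 31895)/(6990 - 48064) = 10571/(-41074) = 10571*(-1/41074) = -961/3734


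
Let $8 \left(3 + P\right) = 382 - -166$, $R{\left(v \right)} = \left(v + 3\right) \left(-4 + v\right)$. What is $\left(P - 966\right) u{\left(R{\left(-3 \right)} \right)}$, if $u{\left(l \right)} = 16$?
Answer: $-14408$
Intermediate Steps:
$R{\left(v \right)} = \left(-4 + v\right) \left(3 + v\right)$ ($R{\left(v \right)} = \left(3 + v\right) \left(-4 + v\right) = \left(-4 + v\right) \left(3 + v\right)$)
$P = \frac{131}{2}$ ($P = -3 + \frac{382 - -166}{8} = -3 + \frac{382 + 166}{8} = -3 + \frac{1}{8} \cdot 548 = -3 + \frac{137}{2} = \frac{131}{2} \approx 65.5$)
$\left(P - 966\right) u{\left(R{\left(-3 \right)} \right)} = \left(\frac{131}{2} - 966\right) 16 = \left(- \frac{1801}{2}\right) 16 = -14408$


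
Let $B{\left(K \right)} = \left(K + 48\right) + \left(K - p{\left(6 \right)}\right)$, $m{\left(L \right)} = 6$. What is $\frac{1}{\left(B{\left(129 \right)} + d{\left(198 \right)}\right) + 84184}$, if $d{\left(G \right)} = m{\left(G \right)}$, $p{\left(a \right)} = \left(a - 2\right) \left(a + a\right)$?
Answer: $\frac{1}{84448} \approx 1.1842 \cdot 10^{-5}$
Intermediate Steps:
$p{\left(a \right)} = 2 a \left(-2 + a\right)$ ($p{\left(a \right)} = \left(-2 + a\right) 2 a = 2 a \left(-2 + a\right)$)
$B{\left(K \right)} = 2 K$ ($B{\left(K \right)} = \left(K + 48\right) + \left(K - 2 \cdot 6 \left(-2 + 6\right)\right) = \left(48 + K\right) + \left(K - 2 \cdot 6 \cdot 4\right) = \left(48 + K\right) + \left(K - 48\right) = \left(48 + K\right) + \left(-48 + K\right) = 2 K$)
$d{\left(G \right)} = 6$
$\frac{1}{\left(B{\left(129 \right)} + d{\left(198 \right)}\right) + 84184} = \frac{1}{\left(2 \cdot 129 + 6\right) + 84184} = \frac{1}{\left(258 + 6\right) + 84184} = \frac{1}{264 + 84184} = \frac{1}{84448}$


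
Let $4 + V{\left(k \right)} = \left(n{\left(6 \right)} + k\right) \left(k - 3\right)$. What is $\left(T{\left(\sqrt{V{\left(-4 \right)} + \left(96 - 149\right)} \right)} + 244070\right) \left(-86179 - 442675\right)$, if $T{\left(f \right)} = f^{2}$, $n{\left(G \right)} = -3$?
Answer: $-129073164948$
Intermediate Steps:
$V{\left(k \right)} = -4 + \left(-3 + k\right)^{2}$ ($V{\left(k \right)} = -4 + \left(-3 + k\right) \left(k - 3\right) = -4 + \left(-3 + k\right) \left(-3 + k\right) = -4 + \left(-3 + k\right)^{2}$)
$\left(T{\left(\sqrt{V{\left(-4 \right)} + \left(96 - 149\right)} \right)} + 244070\right) \left(-86179 - 442675\right) = \left(\left(\sqrt{\left(5 + \left(-4\right)^{2} - -24\right) + \left(96 - 149\right)}\right)^{2} + 244070\right) \left(-86179 - 442675\right) = \left(\left(\sqrt{\left(5 + 16 + 24\right) - 53}\right)^{2} + 244070\right) \left(-528854\right) = \left(\left(\sqrt{45 - 53}\right)^{2} + 244070\right) \left(-528854\right) = \left(\left(\sqrt{-8}\right)^{2} + 244070\right) \left(-528854\right) = \left(\left(2 i \sqrt{2}\right)^{2} + 244070\right) \left(-528854\right) = \left(-8 + 244070\right) \left(-528854\right) = 244062 \left(-528854\right) = -129073164948$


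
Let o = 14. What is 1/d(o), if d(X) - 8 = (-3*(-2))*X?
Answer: 1/92 ≈ 0.010870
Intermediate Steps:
d(X) = 8 + 6*X (d(X) = 8 + (-3*(-2))*X = 8 + 6*X)
1/d(o) = 1/(8 + 6*14) = 1/(8 + 84) = 1/92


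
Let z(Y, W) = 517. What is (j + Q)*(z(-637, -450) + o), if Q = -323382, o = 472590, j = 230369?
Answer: -44005101391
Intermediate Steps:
(j + Q)*(z(-637, -450) + o) = (230369 - 323382)*(517 + 472590) = -93013*473107 = -44005101391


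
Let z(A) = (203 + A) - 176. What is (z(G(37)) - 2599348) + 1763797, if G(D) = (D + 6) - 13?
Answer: -835494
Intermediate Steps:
G(D) = -7 + D (G(D) = (6 + D) - 13 = -7 + D)
z(A) = 27 + A
(z(G(37)) - 2599348) + 1763797 = ((27 + (-7 + 37)) - 2599348) + 1763797 = ((27 + 30) - 2599348) + 1763797 = (57 - 2599348) + 1763797 = -2599291 + 1763797 = -835494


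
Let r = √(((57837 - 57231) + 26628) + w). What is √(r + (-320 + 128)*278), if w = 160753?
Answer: √(-53376 + √187987) ≈ 230.09*I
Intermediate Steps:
r = √187987 (r = √(((57837 - 57231) + 26628) + 160753) = √((606 + 26628) + 160753) = √(27234 + 160753) = √187987 ≈ 433.57)
√(r + (-320 + 128)*278) = √(√187987 + (-320 + 128)*278) = √(√187987 - 192*278) = √(√187987 - 53376) = √(-53376 + √187987)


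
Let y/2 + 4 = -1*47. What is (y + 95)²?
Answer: 49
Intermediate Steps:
y = -102 (y = -8 + 2*(-1*47) = -8 + 2*(-47) = -8 - 94 = -102)
(y + 95)² = (-102 + 95)² = (-7)² = 49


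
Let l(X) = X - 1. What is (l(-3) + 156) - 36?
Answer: 116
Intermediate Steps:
l(X) = -1 + X
(l(-3) + 156) - 36 = ((-1 - 3) + 156) - 36 = (-4 + 156) - 36 = 152 - 36 = 116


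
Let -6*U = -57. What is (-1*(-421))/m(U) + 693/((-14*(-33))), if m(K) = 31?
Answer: 935/62 ≈ 15.081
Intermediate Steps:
U = 19/2 (U = -⅙*(-57) = 19/2 ≈ 9.5000)
(-1*(-421))/m(U) + 693/((-14*(-33))) = -1*(-421)/31 + 693/((-14*(-33))) = 421*(1/31) + 693/462 = 421/31 + 693*(1/462) = 421/31 + 3/2 = 935/62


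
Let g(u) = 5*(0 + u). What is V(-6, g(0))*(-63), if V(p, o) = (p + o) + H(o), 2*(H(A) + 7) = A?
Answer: 819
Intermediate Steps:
H(A) = -7 + A/2
g(u) = 5*u
V(p, o) = -7 + p + 3*o/2 (V(p, o) = (p + o) + (-7 + o/2) = (o + p) + (-7 + o/2) = -7 + p + 3*o/2)
V(-6, g(0))*(-63) = (-7 - 6 + 3*(5*0)/2)*(-63) = (-7 - 6 + (3/2)*0)*(-63) = (-7 - 6 + 0)*(-63) = -13*(-63) = 819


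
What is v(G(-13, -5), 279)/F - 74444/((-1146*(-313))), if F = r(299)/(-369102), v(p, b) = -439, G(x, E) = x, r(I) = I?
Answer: 29060943619144/53625351 ≈ 5.4193e+5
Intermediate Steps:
F = -299/369102 (F = 299/(-369102) = 299*(-1/369102) = -299/369102 ≈ -0.00081007)
v(G(-13, -5), 279)/F - 74444/((-1146*(-313))) = -439/(-299/369102) - 74444/((-1146*(-313))) = -439*(-369102/299) - 74444/358698 = 162035778/299 - 74444*1/358698 = 162035778/299 - 37222/179349 = 29060943619144/53625351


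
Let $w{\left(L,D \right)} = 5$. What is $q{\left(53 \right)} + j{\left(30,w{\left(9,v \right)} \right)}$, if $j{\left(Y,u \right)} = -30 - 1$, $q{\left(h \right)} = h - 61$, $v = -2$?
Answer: $-39$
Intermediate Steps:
$q{\left(h \right)} = -61 + h$
$j{\left(Y,u \right)} = -31$ ($j{\left(Y,u \right)} = -30 - 1 = -31$)
$q{\left(53 \right)} + j{\left(30,w{\left(9,v \right)} \right)} = \left(-61 + 53\right) - 31 = -8 - 31 = -39$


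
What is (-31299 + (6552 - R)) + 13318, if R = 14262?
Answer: -25691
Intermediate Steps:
(-31299 + (6552 - R)) + 13318 = (-31299 + (6552 - 1*14262)) + 13318 = (-31299 + (6552 - 14262)) + 13318 = (-31299 - 7710) + 13318 = -39009 + 13318 = -25691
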